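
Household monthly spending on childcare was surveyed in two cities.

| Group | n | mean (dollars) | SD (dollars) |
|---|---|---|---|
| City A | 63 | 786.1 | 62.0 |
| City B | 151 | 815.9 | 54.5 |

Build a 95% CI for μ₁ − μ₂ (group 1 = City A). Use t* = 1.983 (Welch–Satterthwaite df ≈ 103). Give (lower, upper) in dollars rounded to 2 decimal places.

SE₁ = s₁/√n₁ = 62.0/√63 = 7.8113; SE₂ = 54.5/√151 = 4.4351.
Independent samples, unequal variances: SE_diff = √(SE₁² + SE₂²) = √(61.01640769 + 19.67011201) = 8.9826.
t* = 1.983, so margin of error = 1.983 × 8.9826 = 17.8125.
Difference in means = 786.1 − 815.9 = -29.8000.
-29.8000 ± 17.8125 → (-47.61, -11.99).

(-47.61, -11.99)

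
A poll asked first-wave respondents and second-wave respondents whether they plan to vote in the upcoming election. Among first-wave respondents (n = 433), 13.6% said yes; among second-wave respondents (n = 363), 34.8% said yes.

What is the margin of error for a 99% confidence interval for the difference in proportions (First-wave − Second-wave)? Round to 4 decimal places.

Each SE is √(p̂(1−p̂)/n): √(0.1360·0.8640/433) = 0.01647 and √(0.3480·0.6520/363) = 0.02500.
SE(p̂₁ − p̂₂) = √(SE₁² + SE₂²) = √(0.0002712609 + 0.000625) = 0.02994, since the two samples are independent.
At 99% confidence z* = 2.576; margin = 2.576 × 0.02994 = 0.07713.

0.0771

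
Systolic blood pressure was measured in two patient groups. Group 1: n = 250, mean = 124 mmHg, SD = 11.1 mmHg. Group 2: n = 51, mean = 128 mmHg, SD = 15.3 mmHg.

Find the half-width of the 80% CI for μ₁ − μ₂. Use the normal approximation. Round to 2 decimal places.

2.89

Standard errors of each mean: 11.1/√250 = 0.7020 and 15.3/√51 = 2.1424.
SE(x̄₁ − x̄₂) = √(0.7020² + 2.1424²) = 2.2545 for independent samples with unequal variances.
With z* = 1.282, the margin is 1.282 × 2.2545 = 2.8903.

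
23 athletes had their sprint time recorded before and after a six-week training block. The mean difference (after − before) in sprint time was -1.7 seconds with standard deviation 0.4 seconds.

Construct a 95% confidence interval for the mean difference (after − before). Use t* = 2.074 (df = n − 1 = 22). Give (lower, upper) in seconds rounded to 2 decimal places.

This is a matched-pairs design, so SE = s_d/√n = 0.4/√23 = 0.0834.
Margin = 2.074 × 0.0834 = 0.1730; the interval is -1.7 ± 0.1730 = (-1.87, -1.53).

(-1.87, -1.53)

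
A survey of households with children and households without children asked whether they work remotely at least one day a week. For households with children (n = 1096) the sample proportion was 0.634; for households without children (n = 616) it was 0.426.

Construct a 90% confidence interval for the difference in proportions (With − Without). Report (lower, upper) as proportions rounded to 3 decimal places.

(0.167, 0.249)

Each SE is √(p̂(1−p̂)/n): √(0.6340·0.3660/1096) = 0.01455 and √(0.4260·0.5740/616) = 0.01992.
SE(p̂₁ − p̂₂) = √(SE₁² + SE₂²) = √(0.0002117025 + 0.0003968064) = 0.02467, since the two samples are independent.
At 90% confidence z* = 1.645; margin = 1.645 × 0.02467 = 0.04058.
The difference is 0.6340 − 0.4260 = 0.2080, so the interval is 0.2080 ± 0.04058 = (0.167, 0.249).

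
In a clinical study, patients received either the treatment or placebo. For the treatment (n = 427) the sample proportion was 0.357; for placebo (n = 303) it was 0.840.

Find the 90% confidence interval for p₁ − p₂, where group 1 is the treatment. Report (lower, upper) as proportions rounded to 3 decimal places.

(-0.535, -0.431)

The two standard errors are √(0.3570×0.6430/427) = 0.02319 and √(0.8400×0.1600/303) = 0.02106.
Because the samples are independent, SE_diff = √(0.02319² + 0.02106²) = 0.03133.
Using z* = 1.645 for 90%, ME = 1.645 × 0.03133 = 0.05154.
p̂₁ − p̂₂ = -0.4830; interval -0.4830 ± 0.05154 gives (-0.535, -0.431).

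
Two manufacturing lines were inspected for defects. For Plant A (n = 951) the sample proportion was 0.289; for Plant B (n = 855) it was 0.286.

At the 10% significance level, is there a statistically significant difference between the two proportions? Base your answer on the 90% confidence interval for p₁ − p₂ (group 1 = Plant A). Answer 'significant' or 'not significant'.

Each SE is √(p̂(1−p̂)/n): √(0.2890·0.7110/951) = 0.01470 and √(0.2860·0.7140/855) = 0.01545.
SE(p̂₁ − p̂₂) = √(SE₁² + SE₂²) = √(0.00021609 + 0.0002387025) = 0.02133, since the two samples are independent.
At 90% confidence z* = 1.645; margin = 1.645 × 0.02133 = 0.03509.
The difference is 0.2890 − 0.2860 = 0.0030, so the interval is 0.0030 ± 0.03509 = (-0.03209, 0.03809).
The interval (-0.03209, 0.03809) contains 0, so the difference is not significant.

not significant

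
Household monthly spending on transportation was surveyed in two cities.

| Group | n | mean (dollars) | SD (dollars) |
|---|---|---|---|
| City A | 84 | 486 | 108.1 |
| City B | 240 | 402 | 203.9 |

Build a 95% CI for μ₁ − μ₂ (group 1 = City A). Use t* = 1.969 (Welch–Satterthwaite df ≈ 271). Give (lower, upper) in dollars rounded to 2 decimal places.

Standard errors of each mean: 108.1/√84 = 11.7947 and 203.9/√240 = 13.1617.
SE(x̄₁ − x̄₂) = √(11.7947² + 13.1617²) = 17.6733 for independent samples with unequal variances.
With t* = 1.969, the margin is 1.969 × 17.6733 = 34.7987.
x̄₁ − x̄₂ = 486 − 402 = 84.0000; the interval is 84.0000 ± 34.7987 = (49.20, 118.80).

(49.20, 118.80)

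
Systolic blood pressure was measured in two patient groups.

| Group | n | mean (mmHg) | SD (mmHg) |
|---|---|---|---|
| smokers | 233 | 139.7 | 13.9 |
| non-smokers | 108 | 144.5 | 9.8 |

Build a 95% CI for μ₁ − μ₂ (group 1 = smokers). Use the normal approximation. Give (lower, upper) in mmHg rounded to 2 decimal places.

(-7.37, -2.23)

SE₁ = s₁/√n₁ = 13.9/√233 = 0.9106; SE₂ = 9.8/√108 = 0.9430.
Independent samples, unequal variances: SE_diff = √(SE₁² + SE₂²) = √(0.82919236 + 0.889249) = 1.3109.
z* = 1.960, so margin of error = 1.960 × 1.3109 = 2.5694.
Difference in means = 139.7 − 144.5 = -4.8000.
-4.8000 ± 2.5694 → (-7.37, -2.23).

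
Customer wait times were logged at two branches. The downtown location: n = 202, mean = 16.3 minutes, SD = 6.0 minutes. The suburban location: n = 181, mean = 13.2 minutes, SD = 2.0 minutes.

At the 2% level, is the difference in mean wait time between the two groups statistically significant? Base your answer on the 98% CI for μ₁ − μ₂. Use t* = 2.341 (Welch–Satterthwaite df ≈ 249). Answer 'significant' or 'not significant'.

significant

Per-group SEs: s₁/√n₁ = 6.0/√202 = 0.4222, s₂/√n₂ = 2.0/√181 = 0.1487.
Unpooled SE of the difference: √(0.17825284 + 0.02211169) = 0.4476.
Margin of error = t* · SE = 2.341 × 0.4476 = 1.0478.
x̄₁ − x̄₂ = 16.3 − 13.2 = 3.1000.
CI: 3.1000 ± 1.0478 = (2.0522, 4.1478).
The interval (2.0522, 4.1478) does not contain 0, so the difference is significant.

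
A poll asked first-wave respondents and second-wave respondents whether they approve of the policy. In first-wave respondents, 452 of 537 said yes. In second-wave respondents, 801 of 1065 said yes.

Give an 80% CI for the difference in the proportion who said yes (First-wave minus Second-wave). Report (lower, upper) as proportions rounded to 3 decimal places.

p̂₁ = 452/537 = 0.8417 and p̂₂ = 801/1065 = 0.7521.
SE₁ = √(p̂₁(1−p̂₁)/n₁) = √(0.8417·0.1583/537) = 0.01575; SE₂ = √(0.7521·0.2479/1065) = 0.01323.
Independent samples: SE of the difference = √(SE₁² + SE₂²) = √(0.0002480625 + 0.0001750329) = 0.02057.
z* for 80% confidence is 1.282, so the margin of error is 1.282 × 0.02057 = 0.02637.
Point estimate p̂₁ − p̂₂ = 0.8417 − 0.7521 = 0.0896.
0.0896 ± 0.02637 → (0.063, 0.116).

(0.063, 0.116)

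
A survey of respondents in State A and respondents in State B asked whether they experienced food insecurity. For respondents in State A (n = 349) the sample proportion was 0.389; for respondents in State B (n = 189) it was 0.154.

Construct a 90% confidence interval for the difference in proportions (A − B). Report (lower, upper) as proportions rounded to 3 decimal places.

Each SE is √(p̂(1−p̂)/n): √(0.3890·0.6110/349) = 0.02610 and √(0.1540·0.8460/189) = 0.02626.
SE(p̂₁ − p̂₂) = √(SE₁² + SE₂²) = √(0.00068121 + 0.0006895876) = 0.03702, since the two samples are independent.
At 90% confidence z* = 1.645; margin = 1.645 × 0.03702 = 0.06090.
The difference is 0.3890 − 0.1540 = 0.2350, so the interval is 0.2350 ± 0.06090 = (0.174, 0.296).

(0.174, 0.296)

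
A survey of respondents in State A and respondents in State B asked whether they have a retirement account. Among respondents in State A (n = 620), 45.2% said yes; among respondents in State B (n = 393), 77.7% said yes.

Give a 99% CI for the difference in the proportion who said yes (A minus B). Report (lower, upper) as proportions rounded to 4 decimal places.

(-0.3997, -0.2503)

SE₁ = √(p̂₁(1−p̂₁)/n₁) = √(0.4520·0.5480/620) = 0.01999; SE₂ = √(0.7770·0.2230/393) = 0.02100.
Independent samples: SE of the difference = √(SE₁² + SE₂²) = √(0.0003996001 + 0.000441) = 0.02899.
z* for 99% confidence is 2.576, so the margin of error is 2.576 × 0.02899 = 0.07468.
Point estimate p̂₁ − p̂₂ = 0.4520 − 0.7770 = -0.3250.
-0.3250 ± 0.07468 → (-0.3997, -0.2503).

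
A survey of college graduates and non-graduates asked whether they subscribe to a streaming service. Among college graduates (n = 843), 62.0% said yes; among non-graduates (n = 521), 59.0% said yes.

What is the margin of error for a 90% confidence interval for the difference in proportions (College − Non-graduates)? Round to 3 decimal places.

Each SE is √(p̂(1−p̂)/n): √(0.6200·0.3800/843) = 0.01672 and √(0.5900·0.4100/521) = 0.02155.
SE(p̂₁ − p̂₂) = √(SE₁² + SE₂²) = √(0.0002795584 + 0.0004644025) = 0.02728, since the two samples are independent.
At 90% confidence z* = 1.645; margin = 1.645 × 0.02728 = 0.04488.

0.045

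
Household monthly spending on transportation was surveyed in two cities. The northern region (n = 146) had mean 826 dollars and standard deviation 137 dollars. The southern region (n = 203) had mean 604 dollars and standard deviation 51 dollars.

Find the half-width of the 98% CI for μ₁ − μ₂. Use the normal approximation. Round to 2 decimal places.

SE₁ = s₁/√n₁ = 137/√146 = 11.3382; SE₂ = 51/√203 = 3.5795.
Independent samples, unequal variances: SE_diff = √(SE₁² + SE₂²) = √(128.55477924 + 12.81282025) = 11.8898.
z* = 2.326, so margin of error = 2.326 × 11.8898 = 27.6557.

27.66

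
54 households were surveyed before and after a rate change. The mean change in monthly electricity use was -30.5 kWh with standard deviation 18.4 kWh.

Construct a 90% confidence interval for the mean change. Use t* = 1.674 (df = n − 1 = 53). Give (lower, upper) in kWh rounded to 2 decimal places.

This is a matched-pairs design, so SE = s_d/√n = 18.4/√54 = 2.5039.
Margin = 1.674 × 2.5039 = 4.1915; the interval is -30.5 ± 4.1915 = (-34.69, -26.31).

(-34.69, -26.31)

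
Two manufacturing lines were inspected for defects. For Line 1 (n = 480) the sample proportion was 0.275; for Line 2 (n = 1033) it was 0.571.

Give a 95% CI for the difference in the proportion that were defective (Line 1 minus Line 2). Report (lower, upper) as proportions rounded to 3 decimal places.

Each SE is √(p̂(1−p̂)/n): √(0.2750·0.7250/480) = 0.02038 and √(0.5710·0.4290/1033) = 0.01540.
SE(p̂₁ − p̂₂) = √(SE₁² + SE₂²) = √(0.0004153444 + 0.00023716) = 0.02554, since the two samples are independent.
At 95% confidence z* = 1.960; margin = 1.960 × 0.02554 = 0.05006.
The difference is 0.2750 − 0.5710 = -0.2960, so the interval is -0.2960 ± 0.05006 = (-0.346, -0.246).

(-0.346, -0.246)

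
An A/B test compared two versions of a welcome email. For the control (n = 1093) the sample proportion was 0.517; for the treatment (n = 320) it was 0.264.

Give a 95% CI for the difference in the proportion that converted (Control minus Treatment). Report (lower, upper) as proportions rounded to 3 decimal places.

Each SE is √(p̂(1−p̂)/n): √(0.5170·0.4830/1093) = 0.01512 and √(0.2640·0.7360/320) = 0.02464.
SE(p̂₁ − p̂₂) = √(SE₁² + SE₂²) = √(0.0002286144 + 0.0006071296) = 0.02891, since the two samples are independent.
At 95% confidence z* = 1.960; margin = 1.960 × 0.02891 = 0.05666.
The difference is 0.5170 − 0.2640 = 0.2530, so the interval is 0.2530 ± 0.05666 = (0.196, 0.310).

(0.196, 0.310)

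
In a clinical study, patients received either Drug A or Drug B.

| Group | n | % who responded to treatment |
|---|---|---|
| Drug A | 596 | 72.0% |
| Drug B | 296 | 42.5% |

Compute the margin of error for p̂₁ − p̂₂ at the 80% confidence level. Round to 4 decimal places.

SE₁ = √(p̂₁(1−p̂₁)/n₁) = √(0.7200·0.2800/596) = 0.01839; SE₂ = √(0.4250·0.5750/296) = 0.02873.
Independent samples: SE of the difference = √(SE₁² + SE₂²) = √(0.0003381921 + 0.0008254129) = 0.03411.
z* for 80% confidence is 1.282, so the margin of error is 1.282 × 0.03411 = 0.04373.

0.0437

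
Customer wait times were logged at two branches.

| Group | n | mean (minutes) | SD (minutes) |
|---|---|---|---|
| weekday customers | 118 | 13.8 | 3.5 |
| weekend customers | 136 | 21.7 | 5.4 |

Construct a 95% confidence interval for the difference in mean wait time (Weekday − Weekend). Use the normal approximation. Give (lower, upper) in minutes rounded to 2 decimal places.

(-9.01, -6.79)

Per-group SEs: s₁/√n₁ = 3.5/√118 = 0.3222, s₂/√n₂ = 5.4/√136 = 0.4630.
Unpooled SE of the difference: √(0.10381284 + 0.214369) = 0.5641.
Margin of error = z* · SE = 1.960 × 0.5641 = 1.1056.
x̄₁ − x̄₂ = 13.8 − 21.7 = -7.9000.
CI: -7.9000 ± 1.1056 = (-9.01, -6.79).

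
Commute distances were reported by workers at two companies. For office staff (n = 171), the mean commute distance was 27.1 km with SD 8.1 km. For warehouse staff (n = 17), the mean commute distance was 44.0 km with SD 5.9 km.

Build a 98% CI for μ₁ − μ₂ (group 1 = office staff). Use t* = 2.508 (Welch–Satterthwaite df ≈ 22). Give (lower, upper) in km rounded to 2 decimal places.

(-20.81, -12.99)

Standard errors of each mean: 8.1/√171 = 0.6194 and 5.9/√17 = 1.4310.
SE(x̄₁ − x̄₂) = √(0.6194² + 1.4310²) = 1.5593 for independent samples with unequal variances.
With t* = 2.508, the margin is 2.508 × 1.5593 = 3.9107.
x̄₁ − x̄₂ = 27.1 − 44.0 = -16.9000; the interval is -16.9000 ± 3.9107 = (-20.81, -12.99).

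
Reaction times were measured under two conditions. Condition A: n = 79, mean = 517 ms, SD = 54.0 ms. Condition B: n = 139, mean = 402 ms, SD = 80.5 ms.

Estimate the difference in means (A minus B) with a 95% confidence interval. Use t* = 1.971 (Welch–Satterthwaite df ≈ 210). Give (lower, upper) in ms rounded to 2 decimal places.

(96.99, 133.01)

Per-group SEs: s₁/√n₁ = 54.0/√79 = 6.0755, s₂/√n₂ = 80.5/√139 = 6.8279.
Unpooled SE of the difference: √(36.91170025 + 46.62021841) = 9.1396.
Margin of error = t* · SE = 1.971 × 9.1396 = 18.0142.
x̄₁ − x̄₂ = 517 − 402 = 115.0000.
CI: 115.0000 ± 18.0142 = (96.99, 133.01).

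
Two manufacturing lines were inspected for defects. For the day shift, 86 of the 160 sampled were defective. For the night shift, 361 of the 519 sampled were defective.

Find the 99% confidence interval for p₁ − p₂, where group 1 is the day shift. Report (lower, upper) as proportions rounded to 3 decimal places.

(-0.272, -0.044)

Sample proportions: 86/160 = 0.5375, 361/519 = 0.6956.
Each SE is √(p̂(1−p̂)/n): √(0.5375·0.4625/160) = 0.03942 and √(0.6956·0.3044/519) = 0.02020.
SE(p̂₁ − p̂₂) = √(SE₁² + SE₂²) = √(0.0015539364 + 0.00040804) = 0.04429, since the two samples are independent.
At 99% confidence z* = 2.576; margin = 2.576 × 0.04429 = 0.11409.
The difference is 0.5375 − 0.6956 = -0.1581, so the interval is -0.1581 ± 0.11409 = (-0.272, -0.044).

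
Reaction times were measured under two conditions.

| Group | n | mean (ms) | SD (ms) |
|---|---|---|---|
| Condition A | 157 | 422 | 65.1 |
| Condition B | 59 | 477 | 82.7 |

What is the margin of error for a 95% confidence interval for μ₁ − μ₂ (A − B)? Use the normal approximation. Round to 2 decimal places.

Standard errors of each mean: 65.1/√157 = 5.1955 and 82.7/√59 = 10.7666.
SE(x̄₁ − x̄₂) = √(5.1955² + 10.7666²) = 11.9546 for independent samples with unequal variances.
With z* = 1.960, the margin is 1.960 × 11.9546 = 23.4310.

23.43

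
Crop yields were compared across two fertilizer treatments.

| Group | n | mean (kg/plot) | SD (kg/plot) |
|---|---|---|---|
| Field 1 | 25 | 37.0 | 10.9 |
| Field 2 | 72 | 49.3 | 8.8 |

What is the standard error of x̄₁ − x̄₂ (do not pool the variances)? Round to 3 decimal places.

SE₁ = s₁/√n₁ = 10.9/√25 = 2.1800; SE₂ = 8.8/√72 = 1.0371.
Independent samples, unequal variances: SE_diff = √(SE₁² + SE₂²) = √(4.7524 + 1.07557641) = 2.4141.

2.414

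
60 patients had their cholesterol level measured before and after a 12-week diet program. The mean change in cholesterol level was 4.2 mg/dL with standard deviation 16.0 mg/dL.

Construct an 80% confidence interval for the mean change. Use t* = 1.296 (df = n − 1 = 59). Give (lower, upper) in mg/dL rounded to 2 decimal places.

(1.52, 6.88)

Paired design: SE = s_d/√n = 16.0/√60 = 2.0656.
t* = 1.296; margin of error = 1.296 × 2.0656 = 2.6770.
4.2 ± 2.6770 → (1.52, 6.88).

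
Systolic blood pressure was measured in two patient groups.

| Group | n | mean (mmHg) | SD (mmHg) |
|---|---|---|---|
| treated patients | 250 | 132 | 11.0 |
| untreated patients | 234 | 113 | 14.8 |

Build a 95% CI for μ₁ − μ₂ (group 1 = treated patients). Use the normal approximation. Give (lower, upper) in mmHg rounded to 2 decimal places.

Standard errors of each mean: 11.0/√250 = 0.6957 and 14.8/√234 = 0.9675.
SE(x̄₁ − x̄₂) = √(0.6957² + 0.9675²) = 1.1917 for independent samples with unequal variances.
With z* = 1.960, the margin is 1.960 × 1.1917 = 2.3357.
x̄₁ − x̄₂ = 132 − 113 = 19.0000; the interval is 19.0000 ± 2.3357 = (16.66, 21.34).

(16.66, 21.34)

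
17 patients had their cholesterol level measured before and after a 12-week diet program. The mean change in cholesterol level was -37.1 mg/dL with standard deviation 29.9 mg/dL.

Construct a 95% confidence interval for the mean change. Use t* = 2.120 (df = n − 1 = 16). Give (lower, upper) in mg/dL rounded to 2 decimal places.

Paired design: SE = s_d/√n = 29.9/√17 = 7.2518.
t* = 2.120; margin of error = 2.120 × 7.2518 = 15.3738.
-37.1 ± 15.3738 → (-52.47, -21.73).

(-52.47, -21.73)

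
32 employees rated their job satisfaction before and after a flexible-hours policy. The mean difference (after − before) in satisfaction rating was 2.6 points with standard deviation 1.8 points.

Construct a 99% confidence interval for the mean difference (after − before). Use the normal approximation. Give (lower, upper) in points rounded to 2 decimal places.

Paired design: SE = s_d/√n = 1.8/√32 = 0.3182.
z* = 2.576; margin of error = 2.576 × 0.3182 = 0.8197.
2.6 ± 0.8197 → (1.78, 3.42).

(1.78, 3.42)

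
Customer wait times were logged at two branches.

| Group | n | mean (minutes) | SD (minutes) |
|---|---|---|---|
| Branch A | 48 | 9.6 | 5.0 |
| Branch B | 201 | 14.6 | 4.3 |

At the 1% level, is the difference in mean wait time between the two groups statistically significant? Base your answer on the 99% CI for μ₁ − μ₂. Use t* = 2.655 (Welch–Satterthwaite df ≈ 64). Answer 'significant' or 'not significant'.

Standard errors of each mean: 5.0/√48 = 0.7217 and 4.3/√201 = 0.3033.
SE(x̄₁ − x̄₂) = √(0.7217² + 0.3033²) = 0.7828 for independent samples with unequal variances.
With t* = 2.655, the margin is 2.655 × 0.7828 = 2.0783.
x̄₁ − x̄₂ = 9.6 − 14.6 = -5.0000; the interval is -5.0000 ± 2.0783 = (-7.0783, -2.9217).
The interval (-7.0783, -2.9217) does not contain 0, so the difference is significant.

significant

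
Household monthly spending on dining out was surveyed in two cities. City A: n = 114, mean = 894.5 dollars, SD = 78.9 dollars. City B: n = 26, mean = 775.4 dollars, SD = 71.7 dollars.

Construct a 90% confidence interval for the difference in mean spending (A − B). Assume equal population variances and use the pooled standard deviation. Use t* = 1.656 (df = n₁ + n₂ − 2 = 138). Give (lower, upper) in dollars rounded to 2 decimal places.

(91.16, 147.04)

s_p = √[((n₁−1)s₁² + (n₂−1)s₂²)/(n₁+n₂−2)] = √[(113·78.9² + 25·71.7²)/138] = 77.6452.
SE = 77.6452·√(1/114 + 1/26) = 16.8748.
With t* = 1.656, margin = 1.656 × 16.8748 = 27.9447.
x̄₁ − x̄₂ = 894.5 − 775.4 = 119.1000; interval 119.1000 ± 27.9447 = (91.16, 147.04).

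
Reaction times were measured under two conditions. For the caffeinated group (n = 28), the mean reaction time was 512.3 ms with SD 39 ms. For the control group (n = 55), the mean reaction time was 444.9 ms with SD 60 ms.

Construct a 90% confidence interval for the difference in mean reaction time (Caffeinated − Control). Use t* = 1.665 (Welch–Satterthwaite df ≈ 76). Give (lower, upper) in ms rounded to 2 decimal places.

Standard errors of each mean: 39/√28 = 7.3703 and 60/√55 = 8.0904.
SE(x̄₁ − x̄₂) = √(7.3703² + 8.0904²) = 10.9442 for independent samples with unequal variances.
With t* = 1.665, the margin is 1.665 × 10.9442 = 18.2221.
x̄₁ − x̄₂ = 512.3 − 444.9 = 67.4000; the interval is 67.4000 ± 18.2221 = (49.18, 85.62).

(49.18, 85.62)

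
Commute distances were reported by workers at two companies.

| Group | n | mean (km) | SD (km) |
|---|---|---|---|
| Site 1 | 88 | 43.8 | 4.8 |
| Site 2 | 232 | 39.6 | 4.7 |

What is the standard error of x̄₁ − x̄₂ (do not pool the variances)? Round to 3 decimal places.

0.598

Per-group SEs: s₁/√n₁ = 4.8/√88 = 0.5117, s₂/√n₂ = 4.7/√232 = 0.3086.
Unpooled SE of the difference: √(0.26183689 + 0.09523396) = 0.5976.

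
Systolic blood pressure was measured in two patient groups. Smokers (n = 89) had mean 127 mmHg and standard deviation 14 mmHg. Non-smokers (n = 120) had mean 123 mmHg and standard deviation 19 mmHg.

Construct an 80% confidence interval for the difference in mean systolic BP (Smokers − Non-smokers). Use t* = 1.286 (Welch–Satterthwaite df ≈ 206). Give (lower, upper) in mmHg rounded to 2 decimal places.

Standard errors of each mean: 14/√89 = 1.4840 and 19/√120 = 1.7345.
SE(x̄₁ − x̄₂) = √(1.4840² + 1.7345²) = 2.2827 for independent samples with unequal variances.
With t* = 1.286, the margin is 1.286 × 2.2827 = 2.9356.
x̄₁ − x̄₂ = 127 − 123 = 4.0000; the interval is 4.0000 ± 2.9356 = (1.06, 6.94).

(1.06, 6.94)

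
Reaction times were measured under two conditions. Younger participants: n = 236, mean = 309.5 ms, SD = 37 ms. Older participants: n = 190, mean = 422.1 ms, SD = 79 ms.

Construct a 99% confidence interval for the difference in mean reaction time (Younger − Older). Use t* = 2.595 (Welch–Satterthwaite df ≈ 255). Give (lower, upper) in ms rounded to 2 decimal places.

SE₁ = s₁/√n₁ = 37/√236 = 2.4085; SE₂ = 79/√190 = 5.7313.
Independent samples, unequal variances: SE_diff = √(SE₁² + SE₂²) = √(5.80087225 + 32.84779969) = 6.2168.
t* = 2.595, so margin of error = 2.595 × 6.2168 = 16.1326.
Difference in means = 309.5 − 422.1 = -112.6000.
-112.6000 ± 16.1326 → (-128.73, -96.47).

(-128.73, -96.47)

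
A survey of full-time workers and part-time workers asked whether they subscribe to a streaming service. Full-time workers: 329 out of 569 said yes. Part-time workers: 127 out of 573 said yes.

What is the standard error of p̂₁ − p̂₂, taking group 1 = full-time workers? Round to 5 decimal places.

0.02701

p̂₁ = 329/569 = 0.5782 and p̂₂ = 127/573 = 0.2216.
SE₁ = √(p̂₁(1−p̂₁)/n₁) = √(0.5782·0.4218/569) = 0.02070; SE₂ = √(0.2216·0.7784/573) = 0.01735.
Independent samples: SE of the difference = √(SE₁² + SE₂²) = √(0.00042849 + 0.0003010225) = 0.02701.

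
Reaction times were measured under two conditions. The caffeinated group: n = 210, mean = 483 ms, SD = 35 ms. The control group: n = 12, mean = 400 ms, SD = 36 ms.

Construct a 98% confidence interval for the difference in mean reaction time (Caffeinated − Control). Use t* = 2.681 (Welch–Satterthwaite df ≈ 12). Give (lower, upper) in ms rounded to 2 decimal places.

SE₁ = s₁/√n₁ = 35/√210 = 2.4152; SE₂ = 36/√12 = 10.3923.
Independent samples, unequal variances: SE_diff = √(SE₁² + SE₂²) = √(5.83319104 + 107.99989929) = 10.6693.
t* = 2.681, so margin of error = 2.681 × 10.6693 = 28.6044.
Difference in means = 483 − 400 = 83.0000.
83.0000 ± 28.6044 → (54.40, 111.60).

(54.40, 111.60)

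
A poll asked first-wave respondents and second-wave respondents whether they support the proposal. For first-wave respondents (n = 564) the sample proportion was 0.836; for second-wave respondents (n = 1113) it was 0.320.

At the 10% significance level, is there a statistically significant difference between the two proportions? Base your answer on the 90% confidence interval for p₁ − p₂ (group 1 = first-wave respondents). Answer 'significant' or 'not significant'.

Each SE is √(p̂(1−p̂)/n): √(0.8360·0.1640/564) = 0.01559 and √(0.3200·0.6800/1113) = 0.01398.
SE(p̂₁ − p̂₂) = √(SE₁² + SE₂²) = √(0.0002430481 + 0.0001954404) = 0.02094, since the two samples are independent.
At 90% confidence z* = 1.645; margin = 1.645 × 0.02094 = 0.03445.
The difference is 0.8360 − 0.3200 = 0.5160, so the interval is 0.5160 ± 0.03445 = (0.48155, 0.55045).
The interval (0.48155, 0.55045) does not contain 0, so the difference is significant.

significant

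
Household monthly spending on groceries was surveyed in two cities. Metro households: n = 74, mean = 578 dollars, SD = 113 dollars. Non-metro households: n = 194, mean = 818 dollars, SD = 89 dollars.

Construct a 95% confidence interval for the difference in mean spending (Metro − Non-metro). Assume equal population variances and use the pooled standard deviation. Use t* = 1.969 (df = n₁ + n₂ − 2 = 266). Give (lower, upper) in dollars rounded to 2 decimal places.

(-265.88, -214.12)

s_p = √[((n₁−1)s₁² + (n₂−1)s₂²)/(n₁+n₂−2)] = √[(73·113² + 193·89²)/266] = 96.1845.
SE = 96.1845·√(1/74 + 1/194) = 13.1418.
With t* = 1.969, margin = 1.969 × 13.1418 = 25.8762.
x̄₁ − x̄₂ = 578 − 818 = -240.0000; interval -240.0000 ± 25.8762 = (-265.88, -214.12).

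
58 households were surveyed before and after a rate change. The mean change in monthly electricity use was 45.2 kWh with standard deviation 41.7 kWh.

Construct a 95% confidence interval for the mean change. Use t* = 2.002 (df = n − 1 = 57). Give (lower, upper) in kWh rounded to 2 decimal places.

(34.24, 56.16)

Paired design: SE = s_d/√n = 41.7/√58 = 5.4755.
t* = 2.002; margin of error = 2.002 × 5.4755 = 10.9620.
45.2 ± 10.9620 → (34.24, 56.16).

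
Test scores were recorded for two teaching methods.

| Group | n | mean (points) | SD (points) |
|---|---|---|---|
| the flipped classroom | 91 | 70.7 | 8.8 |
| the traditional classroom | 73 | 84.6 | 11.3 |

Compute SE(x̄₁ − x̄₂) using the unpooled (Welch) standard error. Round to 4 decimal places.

1.6125

Standard errors of each mean: 8.8/√91 = 0.9225 and 11.3/√73 = 1.3226.
SE(x̄₁ − x̄₂) = √(0.9225² + 1.3226²) = 1.6125 for independent samples with unequal variances.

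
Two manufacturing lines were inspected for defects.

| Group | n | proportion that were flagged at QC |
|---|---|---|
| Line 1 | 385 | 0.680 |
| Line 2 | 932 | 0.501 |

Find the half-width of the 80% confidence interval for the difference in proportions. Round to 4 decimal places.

SE₁ = √(p̂₁(1−p̂₁)/n₁) = √(0.6800·0.3200/385) = 0.02377; SE₂ = √(0.5010·0.4990/932) = 0.01638.
Independent samples: SE of the difference = √(SE₁² + SE₂²) = √(0.0005650129 + 0.0002683044) = 0.02887.
z* for 80% confidence is 1.282, so the margin of error is 1.282 × 0.02887 = 0.03701.

0.0370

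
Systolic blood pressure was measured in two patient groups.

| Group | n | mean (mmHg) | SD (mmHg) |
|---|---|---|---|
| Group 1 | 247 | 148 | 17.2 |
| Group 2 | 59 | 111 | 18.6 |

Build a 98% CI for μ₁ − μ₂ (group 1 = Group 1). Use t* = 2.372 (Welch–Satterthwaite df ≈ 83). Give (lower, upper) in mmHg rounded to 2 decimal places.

(30.70, 43.30)

SE₁ = s₁/√n₁ = 17.2/√247 = 1.0944; SE₂ = 18.6/√59 = 2.4215.
Independent samples, unequal variances: SE_diff = √(SE₁² + SE₂²) = √(1.19771136 + 5.86366225) = 2.6573.
t* = 2.372, so margin of error = 2.372 × 2.6573 = 6.3031.
Difference in means = 148 − 111 = 37.0000.
37.0000 ± 6.3031 → (30.70, 43.30).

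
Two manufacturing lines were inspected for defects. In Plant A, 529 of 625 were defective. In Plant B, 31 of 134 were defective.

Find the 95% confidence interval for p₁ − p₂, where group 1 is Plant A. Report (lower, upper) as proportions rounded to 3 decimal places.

(0.538, 0.692)

Sample proportions: 529/625 = 0.8464, 31/134 = 0.2313.
Each SE is √(p̂(1−p̂)/n): √(0.8464·0.1536/625) = 0.01442 and √(0.2313·0.7687/134) = 0.03643.
SE(p̂₁ − p̂₂) = √(SE₁² + SE₂²) = √(0.0002079364 + 0.0013271449) = 0.03918, since the two samples are independent.
At 95% confidence z* = 1.960; margin = 1.960 × 0.03918 = 0.07679.
The difference is 0.8464 − 0.2313 = 0.6151, so the interval is 0.6151 ± 0.07679 = (0.538, 0.692).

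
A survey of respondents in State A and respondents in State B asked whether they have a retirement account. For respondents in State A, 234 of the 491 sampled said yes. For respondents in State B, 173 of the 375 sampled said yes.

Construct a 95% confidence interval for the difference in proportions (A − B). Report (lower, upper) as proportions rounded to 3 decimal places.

(-0.052, 0.082)

First, p̂₁ = 234/491 = 0.4766; p̂₂ = 173/375 = 0.4613.
The two standard errors are √(0.4766×0.5234/491) = 0.02254 and √(0.4613×0.5387/375) = 0.02574.
Because the samples are independent, SE_diff = √(0.02254² + 0.02574²) = 0.03421.
Using z* = 1.960 for 95%, ME = 1.960 × 0.03421 = 0.06705.
p̂₁ − p̂₂ = 0.0153; interval 0.0153 ± 0.06705 gives (-0.052, 0.082).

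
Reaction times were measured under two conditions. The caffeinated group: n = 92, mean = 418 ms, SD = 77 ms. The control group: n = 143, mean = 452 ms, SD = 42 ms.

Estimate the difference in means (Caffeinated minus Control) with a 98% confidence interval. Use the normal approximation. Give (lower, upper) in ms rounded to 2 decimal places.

Per-group SEs: s₁/√n₁ = 77/√92 = 8.0278, s₂/√n₂ = 42/√143 = 3.5122.
Unpooled SE of the difference: √(64.44557284 + 12.33554884) = 8.7625.
Margin of error = z* · SE = 2.326 × 8.7625 = 20.3816.
x̄₁ − x̄₂ = 418 − 452 = -34.0000.
CI: -34.0000 ± 20.3816 = (-54.38, -13.62).

(-54.38, -13.62)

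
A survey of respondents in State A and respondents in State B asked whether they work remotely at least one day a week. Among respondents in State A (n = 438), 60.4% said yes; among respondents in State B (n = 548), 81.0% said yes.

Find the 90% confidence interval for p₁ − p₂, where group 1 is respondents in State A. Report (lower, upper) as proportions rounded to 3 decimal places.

(-0.253, -0.159)

Each SE is √(p̂(1−p̂)/n): √(0.6040·0.3960/438) = 0.02337 and √(0.8100·0.1900/548) = 0.01676.
SE(p̂₁ − p̂₂) = √(SE₁² + SE₂²) = √(0.0005461569 + 0.0002808976) = 0.02876, since the two samples are independent.
At 90% confidence z* = 1.645; margin = 1.645 × 0.02876 = 0.04731.
The difference is 0.6040 − 0.8100 = -0.2060, so the interval is -0.2060 ± 0.04731 = (-0.253, -0.159).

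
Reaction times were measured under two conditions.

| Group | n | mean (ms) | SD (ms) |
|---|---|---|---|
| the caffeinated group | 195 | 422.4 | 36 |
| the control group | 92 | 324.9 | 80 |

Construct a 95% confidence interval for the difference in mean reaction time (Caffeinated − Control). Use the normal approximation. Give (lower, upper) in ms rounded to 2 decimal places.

(80.39, 114.61)

Standard errors of each mean: 36/√195 = 2.5780 and 80/√92 = 8.3406.
SE(x̄₁ − x̄₂) = √(2.5780² + 8.3406²) = 8.7299 for independent samples with unequal variances.
With z* = 1.960, the margin is 1.960 × 8.7299 = 17.1106.
x̄₁ − x̄₂ = 422.4 − 324.9 = 97.5000; the interval is 97.5000 ± 17.1106 = (80.39, 114.61).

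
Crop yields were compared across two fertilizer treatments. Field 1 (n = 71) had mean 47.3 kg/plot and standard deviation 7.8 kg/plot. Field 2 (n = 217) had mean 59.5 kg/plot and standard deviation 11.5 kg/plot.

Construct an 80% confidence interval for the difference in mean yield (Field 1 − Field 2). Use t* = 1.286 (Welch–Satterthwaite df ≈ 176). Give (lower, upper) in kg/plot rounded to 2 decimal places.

(-13.76, -10.64)

SE₁ = s₁/√n₁ = 7.8/√71 = 0.9257; SE₂ = 11.5/√217 = 0.7807.
Independent samples, unequal variances: SE_diff = √(SE₁² + SE₂²) = √(0.85692049 + 0.60949249) = 1.2110.
t* = 1.286, so margin of error = 1.286 × 1.2110 = 1.5573.
Difference in means = 47.3 − 59.5 = -12.2000.
-12.2000 ± 1.5573 → (-13.76, -10.64).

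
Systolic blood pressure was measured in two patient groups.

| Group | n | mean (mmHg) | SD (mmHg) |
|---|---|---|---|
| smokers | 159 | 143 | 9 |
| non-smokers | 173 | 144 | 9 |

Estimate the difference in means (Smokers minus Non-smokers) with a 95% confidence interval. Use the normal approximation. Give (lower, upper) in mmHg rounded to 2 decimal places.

Per-group SEs: s₁/√n₁ = 9/√159 = 0.7137, s₂/√n₂ = 9/√173 = 0.6843.
Unpooled SE of the difference: √(0.50936769 + 0.46826649) = 0.9888.
Margin of error = z* · SE = 1.960 × 0.9888 = 1.9380.
x̄₁ − x̄₂ = 143 − 144 = -1.0000.
CI: -1.0000 ± 1.9380 = (-2.94, 0.94).

(-2.94, 0.94)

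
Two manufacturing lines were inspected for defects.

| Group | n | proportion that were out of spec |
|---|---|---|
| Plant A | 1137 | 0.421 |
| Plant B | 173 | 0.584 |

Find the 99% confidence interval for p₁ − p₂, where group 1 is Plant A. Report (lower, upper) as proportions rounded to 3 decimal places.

(-0.267, -0.059)

The two standard errors are √(0.4210×0.5790/1137) = 0.01464 and √(0.5840×0.4160/173) = 0.03747.
Because the samples are independent, SE_diff = √(0.01464² + 0.03747²) = 0.04023.
Using z* = 2.576 for 99%, ME = 2.576 × 0.04023 = 0.10363.
p̂₁ − p̂₂ = -0.1630; interval -0.1630 ± 0.10363 gives (-0.267, -0.059).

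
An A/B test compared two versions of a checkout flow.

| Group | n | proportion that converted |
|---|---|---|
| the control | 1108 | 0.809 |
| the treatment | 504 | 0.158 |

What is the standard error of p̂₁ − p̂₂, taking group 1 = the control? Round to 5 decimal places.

The two standard errors are √(0.8090×0.1910/1108) = 0.01181 and √(0.1580×0.8420/504) = 0.01625.
Because the samples are independent, SE_diff = √(0.01181² + 0.01625²) = 0.02009.

0.02009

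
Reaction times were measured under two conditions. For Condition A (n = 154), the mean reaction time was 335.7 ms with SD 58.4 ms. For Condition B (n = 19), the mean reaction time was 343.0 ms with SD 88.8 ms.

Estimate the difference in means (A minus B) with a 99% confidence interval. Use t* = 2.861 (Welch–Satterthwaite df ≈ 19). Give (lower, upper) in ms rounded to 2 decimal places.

(-67.12, 52.52)

Per-group SEs: s₁/√n₁ = 58.4/√154 = 4.7060, s₂/√n₂ = 88.8/√19 = 20.3721.
Unpooled SE of the difference: √(22.146436 + 415.02245841) = 20.9086.
Margin of error = t* · SE = 2.861 × 20.9086 = 59.8195.
x̄₁ − x̄₂ = 335.7 − 343.0 = -7.3000.
CI: -7.3000 ± 59.8195 = (-67.12, 52.52).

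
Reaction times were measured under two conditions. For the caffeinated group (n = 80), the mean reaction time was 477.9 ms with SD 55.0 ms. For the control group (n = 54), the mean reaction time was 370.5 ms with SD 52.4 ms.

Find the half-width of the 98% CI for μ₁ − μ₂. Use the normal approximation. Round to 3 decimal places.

21.901

SE₁ = s₁/√n₁ = 55.0/√80 = 6.1492; SE₂ = 52.4/√54 = 7.1307.
Independent samples, unequal variances: SE_diff = √(SE₁² + SE₂²) = √(37.81266064 + 50.84688249) = 9.4159.
z* = 2.326, so margin of error = 2.326 × 9.4159 = 21.9014.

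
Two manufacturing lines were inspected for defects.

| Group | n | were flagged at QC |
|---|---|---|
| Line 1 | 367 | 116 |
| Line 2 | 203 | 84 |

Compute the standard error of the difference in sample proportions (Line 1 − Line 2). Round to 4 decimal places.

p̂₁ = 116/367 = 0.3161 and p̂₂ = 84/203 = 0.4138.
SE₁ = √(p̂₁(1−p̂₁)/n₁) = √(0.3161·0.6839/367) = 0.02427; SE₂ = √(0.4138·0.5862/203) = 0.03457.
Independent samples: SE of the difference = √(SE₁² + SE₂²) = √(0.0005890329 + 0.0011950849) = 0.04224.

0.0422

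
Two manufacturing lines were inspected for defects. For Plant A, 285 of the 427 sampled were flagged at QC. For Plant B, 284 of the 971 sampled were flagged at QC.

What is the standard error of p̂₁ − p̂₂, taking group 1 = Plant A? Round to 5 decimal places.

First, p̂₁ = 285/427 = 0.6674; p̂₂ = 284/971 = 0.2925.
The two standard errors are √(0.6674×0.3326/427) = 0.02280 and √(0.2925×0.7075/971) = 0.01460.
Because the samples are independent, SE_diff = √(0.02280² + 0.01460²) = 0.02707.

0.02707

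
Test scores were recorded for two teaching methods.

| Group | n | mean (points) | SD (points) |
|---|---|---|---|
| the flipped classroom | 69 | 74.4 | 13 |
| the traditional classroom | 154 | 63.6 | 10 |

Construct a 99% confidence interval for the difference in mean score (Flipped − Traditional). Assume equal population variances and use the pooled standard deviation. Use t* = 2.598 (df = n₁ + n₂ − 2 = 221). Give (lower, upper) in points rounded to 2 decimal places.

s_p = √[((n₁−1)s₁² + (n₂−1)s₂²)/(n₁+n₂−2)] = √[(68·13² + 153·10²)/221] = 11.0105.
SE = 11.0105·√(1/69 + 1/154) = 1.5951.
With t* = 2.598, margin = 2.598 × 1.5951 = 4.1441.
x̄₁ − x̄₂ = 74.4 − 63.6 = 10.8000; interval 10.8000 ± 4.1441 = (6.66, 14.94).

(6.66, 14.94)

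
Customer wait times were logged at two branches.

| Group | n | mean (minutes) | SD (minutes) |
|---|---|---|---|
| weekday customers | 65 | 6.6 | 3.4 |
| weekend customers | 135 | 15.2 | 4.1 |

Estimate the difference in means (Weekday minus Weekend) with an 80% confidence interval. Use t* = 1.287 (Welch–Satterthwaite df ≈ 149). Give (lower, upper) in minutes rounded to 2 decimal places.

Standard errors of each mean: 3.4/√65 = 0.4217 and 4.1/√135 = 0.3529.
SE(x̄₁ − x̄₂) = √(0.4217² + 0.3529²) = 0.5499 for independent samples with unequal variances.
With t* = 1.287, the margin is 1.287 × 0.5499 = 0.7077.
x̄₁ − x̄₂ = 6.6 − 15.2 = -8.6000; the interval is -8.6000 ± 0.7077 = (-9.31, -7.89).

(-9.31, -7.89)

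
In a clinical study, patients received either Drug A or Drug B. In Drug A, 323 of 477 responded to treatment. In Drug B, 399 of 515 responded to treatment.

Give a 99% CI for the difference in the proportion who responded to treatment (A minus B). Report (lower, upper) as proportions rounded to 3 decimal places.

(-0.170, -0.025)

First, p̂₁ = 323/477 = 0.6771; p̂₂ = 399/515 = 0.7748.
The two standard errors are √(0.6771×0.3229/477) = 0.02141 and √(0.7748×0.2252/515) = 0.01841.
Because the samples are independent, SE_diff = √(0.02141² + 0.01841²) = 0.02824.
Using z* = 2.576 for 99%, ME = 2.576 × 0.02824 = 0.07275.
p̂₁ − p̂₂ = -0.0977; interval -0.0977 ± 0.07275 gives (-0.170, -0.025).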